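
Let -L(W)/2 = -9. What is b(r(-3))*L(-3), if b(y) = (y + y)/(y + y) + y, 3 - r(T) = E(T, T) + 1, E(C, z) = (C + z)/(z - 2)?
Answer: 162/5 ≈ 32.400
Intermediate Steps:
L(W) = 18 (L(W) = -2*(-9) = 18)
E(C, z) = (C + z)/(-2 + z)
r(T) = 2 - 2*T/(-2 + T) (r(T) = 3 - ((T + T)/(-2 + T) + 1) = 3 - ((2*T)/(-2 + T) + 1) = 3 - (2*T/(-2 + T) + 1) = 3 - (1 + 2*T/(-2 + T)) = 3 + (-1 - 2*T/(-2 + T)) = 2 - 2*T/(-2 + T))
b(y) = 1 + y (b(y) = (2*y)/((2*y)) + y = (2*y)*(1/(2*y)) + y = 1 + y)
b(r(-3))*L(-3) = (1 - 4/(-2 - 3))*18 = (1 - 4/(-5))*18 = (1 - 4*(-1/5))*18 = (1 + 4/5)*18 = (9/5)*18 = 162/5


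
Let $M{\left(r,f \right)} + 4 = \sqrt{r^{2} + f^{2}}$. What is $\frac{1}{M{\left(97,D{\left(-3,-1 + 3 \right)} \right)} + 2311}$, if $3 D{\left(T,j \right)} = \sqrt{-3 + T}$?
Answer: $\frac{6921}{15938522} - \frac{5 \sqrt{3387}}{15938522} \approx 0.00041597$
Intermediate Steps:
$D{\left(T,j \right)} = \frac{\sqrt{-3 + T}}{3}$
$M{\left(r,f \right)} = -4 + \sqrt{f^{2} + r^{2}}$ ($M{\left(r,f \right)} = -4 + \sqrt{r^{2} + f^{2}} = -4 + \sqrt{f^{2} + r^{2}}$)
$\frac{1}{M{\left(97,D{\left(-3,-1 + 3 \right)} \right)} + 2311} = \frac{1}{\left(-4 + \sqrt{\left(\frac{\sqrt{-3 - 3}}{3}\right)^{2} + 97^{2}}\right) + 2311} = \frac{1}{\left(-4 + \sqrt{\left(\frac{\sqrt{-6}}{3}\right)^{2} + 9409}\right) + 2311} = \frac{1}{\left(-4 + \sqrt{\left(\frac{i \sqrt{6}}{3}\right)^{2} + 9409}\right) + 2311} = \frac{1}{\left(-4 + \sqrt{- \frac{2}{3} + 9409}\right) + 2311} = \frac{1}{\left(-4 + \sqrt{\frac{28225}{3}}\right) + 2311} = \frac{1}{\left(-4 + \frac{5 \sqrt{3387}}{3}\right) + 2311} = \frac{1}{2307 + \frac{5 \sqrt{3387}}{3}}$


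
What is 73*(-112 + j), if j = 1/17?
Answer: -138919/17 ≈ -8171.7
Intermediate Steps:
j = 1/17 ≈ 0.058824
73*(-112 + j) = 73*(-112 + 1/17) = 73*(-1903/17) = -138919/17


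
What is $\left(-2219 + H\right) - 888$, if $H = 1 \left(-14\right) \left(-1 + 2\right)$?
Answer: $-3121$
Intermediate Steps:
$H = -14$ ($H = \left(-14\right) 1 = -14$)
$\left(-2219 + H\right) - 888 = \left(-2219 - 14\right) - 888 = -2233 - 888 = -3121$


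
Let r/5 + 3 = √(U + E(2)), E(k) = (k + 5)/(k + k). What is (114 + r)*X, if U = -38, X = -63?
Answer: -6237 - 315*I*√145/2 ≈ -6237.0 - 1896.6*I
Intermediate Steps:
E(k) = (5 + k)/(2*k) (E(k) = (5 + k)/((2*k)) = (5 + k)*(1/(2*k)) = (5 + k)/(2*k))
r = -15 + 5*I*√145/2 (r = -15 + 5*√(-38 + (½)*(5 + 2)/2) = -15 + 5*√(-38 + (½)*(½)*7) = -15 + 5*√(-38 + 7/4) = -15 + 5*√(-145/4) = -15 + 5*(I*√145/2) = -15 + 5*I*√145/2 ≈ -15.0 + 30.104*I)
(114 + r)*X = (114 + (-15 + 5*I*√145/2))*(-63) = (99 + 5*I*√145/2)*(-63) = -6237 - 315*I*√145/2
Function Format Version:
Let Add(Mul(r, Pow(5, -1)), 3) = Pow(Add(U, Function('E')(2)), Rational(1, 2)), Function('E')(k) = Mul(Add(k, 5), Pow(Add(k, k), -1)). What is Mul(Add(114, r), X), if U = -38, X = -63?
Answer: Add(-6237, Mul(Rational(-315, 2), I, Pow(145, Rational(1, 2)))) ≈ Add(-6237.0, Mul(-1896.6, I))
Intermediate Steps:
Function('E')(k) = Mul(Rational(1, 2), Pow(k, -1), Add(5, k)) (Function('E')(k) = Mul(Add(5, k), Pow(Mul(2, k), -1)) = Mul(Add(5, k), Mul(Rational(1, 2), Pow(k, -1))) = Mul(Rational(1, 2), Pow(k, -1), Add(5, k)))
r = Add(-15, Mul(Rational(5, 2), I, Pow(145, Rational(1, 2)))) (r = Add(-15, Mul(5, Pow(Add(-38, Mul(Rational(1, 2), Pow(2, -1), Add(5, 2))), Rational(1, 2)))) = Add(-15, Mul(5, Pow(Add(-38, Mul(Rational(1, 2), Rational(1, 2), 7)), Rational(1, 2)))) = Add(-15, Mul(5, Pow(Add(-38, Rational(7, 4)), Rational(1, 2)))) = Add(-15, Mul(5, Pow(Rational(-145, 4), Rational(1, 2)))) = Add(-15, Mul(5, Mul(Rational(1, 2), I, Pow(145, Rational(1, 2))))) = Add(-15, Mul(Rational(5, 2), I, Pow(145, Rational(1, 2)))) ≈ Add(-15.000, Mul(30.104, I)))
Mul(Add(114, r), X) = Mul(Add(114, Add(-15, Mul(Rational(5, 2), I, Pow(145, Rational(1, 2))))), -63) = Mul(Add(99, Mul(Rational(5, 2), I, Pow(145, Rational(1, 2)))), -63) = Add(-6237, Mul(Rational(-315, 2), I, Pow(145, Rational(1, 2))))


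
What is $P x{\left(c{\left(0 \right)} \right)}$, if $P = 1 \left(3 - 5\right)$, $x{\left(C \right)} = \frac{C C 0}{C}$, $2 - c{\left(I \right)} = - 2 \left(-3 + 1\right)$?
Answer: $0$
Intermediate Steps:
$c{\left(I \right)} = -2$ ($c{\left(I \right)} = 2 - - 2 \left(-3 + 1\right) = 2 - \left(-2\right) \left(-2\right) = 2 - 4 = -2$)
$x{\left(C \right)} = 0$ ($x{\left(C \right)} = \frac{C^{2} \cdot 0}{C} = \frac{0}{C} = 0$)
$P = -2$ ($P = 1 \left(-2\right) = -2$)
$P x{\left(c{\left(0 \right)} \right)} = \left(-2\right) 0 = 0$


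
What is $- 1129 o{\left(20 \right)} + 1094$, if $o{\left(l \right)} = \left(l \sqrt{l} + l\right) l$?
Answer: $-450506 - 903200 \sqrt{5} \approx -2.4701 \cdot 10^{6}$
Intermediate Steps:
$o{\left(l \right)} = l \left(l + l^{\frac{3}{2}}\right)$ ($o{\left(l \right)} = \left(l^{\frac{3}{2}} + l\right) l = \left(l + l^{\frac{3}{2}}\right) l = l \left(l + l^{\frac{3}{2}}\right)$)
$- 1129 o{\left(20 \right)} + 1094 = - 1129 \left(20^{2} + 20^{\frac{5}{2}}\right) + 1094 = - 1129 \left(400 + 800 \sqrt{5}\right) + 1094 = \left(-451600 - 903200 \sqrt{5}\right) + 1094 = -450506 - 903200 \sqrt{5}$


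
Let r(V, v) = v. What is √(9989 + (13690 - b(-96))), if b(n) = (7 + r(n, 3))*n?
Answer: √24639 ≈ 156.97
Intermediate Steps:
b(n) = 10*n (b(n) = (7 + 3)*n = 10*n)
√(9989 + (13690 - b(-96))) = √(9989 + (13690 - 10*(-96))) = √(9989 + (13690 - 1*(-960))) = √(9989 + (13690 + 960)) = √(9989 + 14650) = √24639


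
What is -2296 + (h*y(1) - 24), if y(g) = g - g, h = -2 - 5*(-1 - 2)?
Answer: -2320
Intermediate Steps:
h = 13 (h = -2 - 5*(-3) = -2 - 1*(-15) = -2 + 15 = 13)
y(g) = 0
-2296 + (h*y(1) - 24) = -2296 + (13*0 - 24) = -2296 + (0 - 24) = -2296 - 24 = -2320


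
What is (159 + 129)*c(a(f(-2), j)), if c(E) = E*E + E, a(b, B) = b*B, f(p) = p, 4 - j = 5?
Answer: 1728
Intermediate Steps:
j = -1 (j = 4 - 1*5 = 4 - 5 = -1)
a(b, B) = B*b
c(E) = E + E² (c(E) = E² + E = E + E²)
(159 + 129)*c(a(f(-2), j)) = (159 + 129)*((-1*(-2))*(1 - 1*(-2))) = 288*(2*(1 + 2)) = 288*(2*3) = 288*6 = 1728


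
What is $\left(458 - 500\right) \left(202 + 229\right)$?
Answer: $-18102$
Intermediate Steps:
$\left(458 - 500\right) \left(202 + 229\right) = \left(-42\right) 431 = -18102$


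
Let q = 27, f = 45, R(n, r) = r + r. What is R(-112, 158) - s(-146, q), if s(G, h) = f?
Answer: 271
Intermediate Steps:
R(n, r) = 2*r
s(G, h) = 45
R(-112, 158) - s(-146, q) = 2*158 - 1*45 = 316 - 45 = 271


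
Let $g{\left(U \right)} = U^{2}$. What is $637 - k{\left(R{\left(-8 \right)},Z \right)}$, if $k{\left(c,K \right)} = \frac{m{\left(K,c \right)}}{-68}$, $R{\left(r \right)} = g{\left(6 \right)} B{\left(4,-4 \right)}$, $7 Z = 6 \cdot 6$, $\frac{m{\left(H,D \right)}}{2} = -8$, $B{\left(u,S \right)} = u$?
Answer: $\frac{10825}{17} \approx 636.76$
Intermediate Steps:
$m{\left(H,D \right)} = -16$ ($m{\left(H,D \right)} = 2 \left(-8\right) = -16$)
$Z = \frac{36}{7}$ ($Z = \frac{6 \cdot 6}{7} = \frac{1}{7} \cdot 36 = \frac{36}{7} \approx 5.1429$)
$R{\left(r \right)} = 144$ ($R{\left(r \right)} = 6^{2} \cdot 4 = 36 \cdot 4 = 144$)
$k{\left(c,K \right)} = \frac{4}{17}$ ($k{\left(c,K \right)} = - \frac{16}{-68} = \left(-16\right) \left(- \frac{1}{68}\right) = \frac{4}{17}$)
$637 - k{\left(R{\left(-8 \right)},Z \right)} = 637 - \frac{4}{17} = \frac{10825}{17}$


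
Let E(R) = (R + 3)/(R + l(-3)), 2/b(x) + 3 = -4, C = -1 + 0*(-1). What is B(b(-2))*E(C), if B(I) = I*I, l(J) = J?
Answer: -2/49 ≈ -0.040816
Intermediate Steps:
C = -1 (C = -1 + 0 = -1)
b(x) = -2/7 (b(x) = 2/(-3 - 4) = 2/(-7) = 2*(-⅐) = -2/7)
B(I) = I²
E(R) = (3 + R)/(-3 + R) (E(R) = (R + 3)/(R - 3) = (3 + R)/(-3 + R))
B(b(-2))*E(C) = (-2/7)²*((3 - 1)/(-3 - 1)) = 4*(2/(-4))/49 = 4*(-¼*2)/49 = (4/49)*(-½) = -2/49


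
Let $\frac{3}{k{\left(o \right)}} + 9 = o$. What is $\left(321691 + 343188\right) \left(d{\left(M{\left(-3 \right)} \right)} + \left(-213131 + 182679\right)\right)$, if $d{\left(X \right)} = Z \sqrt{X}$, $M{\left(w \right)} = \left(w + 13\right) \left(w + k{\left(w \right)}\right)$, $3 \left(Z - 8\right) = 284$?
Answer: $-20246895308 + \frac{102391366 i \sqrt{130}}{3} \approx -2.0247 \cdot 10^{10} + 3.8915 \cdot 10^{8} i$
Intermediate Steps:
$k{\left(o \right)} = \frac{3}{-9 + o}$
$Z = \frac{308}{3}$ ($Z = 8 + \frac{1}{3} \cdot 284 = 8 + \frac{284}{3} = \frac{308}{3} \approx 102.67$)
$M{\left(w \right)} = \left(13 + w\right) \left(w + \frac{3}{-9 + w}\right)$ ($M{\left(w \right)} = \left(w + 13\right) \left(w + \frac{3}{-9 + w}\right) = \left(13 + w\right) \left(w + \frac{3}{-9 + w}\right)$)
$d{\left(X \right)} = \frac{308 \sqrt{X}}{3}$
$\left(321691 + 343188\right) \left(d{\left(M{\left(-3 \right)} \right)} + \left(-213131 + 182679\right)\right) = \left(321691 + 343188\right) \left(\frac{308 \sqrt{\frac{39 + 3 \left(-3\right) - 3 \left(-9 - 3\right) \left(13 - 3\right)}{-9 - 3}}}{3} + \left(-213131 + 182679\right)\right) = 664879 \left(\frac{308 \sqrt{\frac{39 - 9 - \left(-36\right) 10}{-12}}}{3} - 30452\right) = 664879 \left(\frac{308 \sqrt{- \frac{39 - 9 + 360}{12}}}{3} - 30452\right) = 664879 \left(\frac{308 \sqrt{\left(- \frac{1}{12}\right) 390}}{3} - 30452\right) = 664879 \left(\frac{308 \sqrt{- \frac{65}{2}}}{3} - 30452\right) = 664879 \left(\frac{308 \frac{i \sqrt{130}}{2}}{3} - 30452\right) = 664879 \left(\frac{154 i \sqrt{130}}{3} - 30452\right) = 664879 \left(-30452 + \frac{154 i \sqrt{130}}{3}\right) = -20246895308 + \frac{102391366 i \sqrt{130}}{3}$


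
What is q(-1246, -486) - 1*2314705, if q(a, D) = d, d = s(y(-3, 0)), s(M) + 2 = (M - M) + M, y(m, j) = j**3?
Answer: -2314707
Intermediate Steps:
s(M) = -2 + M (s(M) = -2 + ((M - M) + M) = -2 + (0 + M) = -2 + M)
d = -2 (d = -2 + 0**3 = -2 + 0 = -2)
q(a, D) = -2
q(-1246, -486) - 1*2314705 = -2 - 1*2314705 = -2 - 2314705 = -2314707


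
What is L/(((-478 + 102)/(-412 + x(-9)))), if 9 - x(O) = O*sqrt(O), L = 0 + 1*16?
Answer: 806/47 - 54*I/47 ≈ 17.149 - 1.1489*I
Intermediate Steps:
L = 16 (L = 0 + 16 = 16)
x(O) = 9 - O**(3/2) (x(O) = 9 - O*sqrt(O) = 9 - O**(3/2))
L/(((-478 + 102)/(-412 + x(-9)))) = 16/(((-478 + 102)/(-412 + (9 - (-9)**(3/2))))) = 16/((-376/(-412 + (9 - (-27)*I)))) = 16/((-376/(-412 + (9 + 27*I)))) = 16/((-376*(-403 - 27*I)/163138)) = 16/((-188*(-403 - 27*I)/81569)) = 16*(403/376 - 27*I/376) = 806/47 - 54*I/47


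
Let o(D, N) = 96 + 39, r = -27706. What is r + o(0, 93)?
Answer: -27571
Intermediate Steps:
o(D, N) = 135
r + o(0, 93) = -27706 + 135 = -27571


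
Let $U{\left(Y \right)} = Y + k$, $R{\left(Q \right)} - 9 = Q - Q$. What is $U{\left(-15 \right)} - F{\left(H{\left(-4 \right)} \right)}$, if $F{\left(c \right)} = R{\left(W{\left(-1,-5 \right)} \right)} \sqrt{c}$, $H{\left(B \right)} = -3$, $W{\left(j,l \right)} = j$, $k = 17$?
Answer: $2 - 9 i \sqrt{3} \approx 2.0 - 15.588 i$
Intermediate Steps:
$R{\left(Q \right)} = 9$ ($R{\left(Q \right)} = 9 + \left(Q - Q\right) = 9 + 0 = 9$)
$U{\left(Y \right)} = 17 + Y$ ($U{\left(Y \right)} = Y + 17 = 17 + Y$)
$F{\left(c \right)} = 9 \sqrt{c}$
$U{\left(-15 \right)} - F{\left(H{\left(-4 \right)} \right)} = \left(17 - 15\right) - 9 \sqrt{-3} = 2 - 9 i \sqrt{3}$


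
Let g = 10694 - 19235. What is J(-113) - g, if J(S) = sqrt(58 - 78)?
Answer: 8541 + 2*I*sqrt(5) ≈ 8541.0 + 4.4721*I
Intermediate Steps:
J(S) = 2*I*sqrt(5) (J(S) = sqrt(-20) = 2*I*sqrt(5))
g = -8541
J(-113) - g = 2*I*sqrt(5) - 1*(-8541) = 2*I*sqrt(5) + 8541 = 8541 + 2*I*sqrt(5)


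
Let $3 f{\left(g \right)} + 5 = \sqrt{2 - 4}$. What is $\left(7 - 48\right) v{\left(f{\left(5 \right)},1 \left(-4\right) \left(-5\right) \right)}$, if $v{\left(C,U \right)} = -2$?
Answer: $82$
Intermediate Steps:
$f{\left(g \right)} = - \frac{5}{3} + \frac{i \sqrt{2}}{3}$ ($f{\left(g \right)} = - \frac{5}{3} + \frac{\sqrt{2 - 4}}{3} = - \frac{5}{3} + \frac{\sqrt{-2}}{3} = - \frac{5}{3} + \frac{i \sqrt{2}}{3}$)
$\left(7 - 48\right) v{\left(f{\left(5 \right)},1 \left(-4\right) \left(-5\right) \right)} = \left(7 - 48\right) \left(-2\right) = \left(-41\right) \left(-2\right) = 82$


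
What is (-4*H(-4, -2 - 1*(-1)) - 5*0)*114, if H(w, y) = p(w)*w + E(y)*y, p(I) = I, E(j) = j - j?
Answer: -7296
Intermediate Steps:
E(j) = 0
H(w, y) = w² (H(w, y) = w*w + 0*y = w² + 0 = w²)
(-4*H(-4, -2 - 1*(-1)) - 5*0)*114 = (-4*(-4)² - 5*0)*114 = (-4*16 + 0)*114 = (-64 + 0)*114 = -64*114 = -7296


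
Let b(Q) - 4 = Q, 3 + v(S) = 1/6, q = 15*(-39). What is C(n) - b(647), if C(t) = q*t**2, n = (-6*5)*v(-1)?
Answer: -4227276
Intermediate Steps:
q = -585
v(S) = -17/6 (v(S) = -3 + 1/6 = -17/6)
b(Q) = 4 + Q
n = 85 (n = -6*5*(-17/6) = -30*(-17/6) = 85)
C(t) = -585*t**2
C(n) - b(647) = -585*85**2 - (4 + 647) = -585*7225 - 1*651 = -4226625 - 651 = -4227276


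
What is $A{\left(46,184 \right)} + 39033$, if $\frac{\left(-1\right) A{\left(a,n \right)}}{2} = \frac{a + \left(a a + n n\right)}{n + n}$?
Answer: $\frac{155349}{4} \approx 38837.0$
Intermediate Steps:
$A{\left(a,n \right)} = - \frac{a + a^{2} + n^{2}}{n}$ ($A{\left(a,n \right)} = - 2 \frac{a + \left(a a + n n\right)}{n + n} = - 2 \frac{a + \left(a^{2} + n^{2}\right)}{2 n} = - 2 \left(a + a^{2} + n^{2}\right) \frac{1}{2 n} = - 2 \frac{a + a^{2} + n^{2}}{2 n} = - \frac{a + a^{2} + n^{2}}{n}$)
$A{\left(46,184 \right)} + 39033 = \frac{\left(-1\right) 46 - 46^{2} - 184^{2}}{184} + 39033 = \frac{-46 - 2116 - 33856}{184} + 39033 = \frac{1}{184} \left(-36018\right) + 39033 = - \frac{783}{4} + 39033 = \frac{155349}{4}$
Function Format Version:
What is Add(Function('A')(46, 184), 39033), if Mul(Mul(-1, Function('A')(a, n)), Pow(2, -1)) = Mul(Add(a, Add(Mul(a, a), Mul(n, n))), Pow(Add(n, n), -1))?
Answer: Rational(155349, 4) ≈ 38837.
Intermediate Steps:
Function('A')(a, n) = Mul(-1, Pow(n, -1), Add(a, Pow(a, 2), Pow(n, 2))) (Function('A')(a, n) = Mul(-2, Mul(Add(a, Add(Mul(a, a), Mul(n, n))), Pow(Add(n, n), -1))) = Mul(-2, Mul(Add(a, Add(Pow(a, 2), Pow(n, 2))), Pow(Mul(2, n), -1))) = Mul(-2, Mul(Add(a, Pow(a, 2), Pow(n, 2)), Mul(Rational(1, 2), Pow(n, -1)))) = Mul(-2, Mul(Rational(1, 2), Pow(n, -1), Add(a, Pow(a, 2), Pow(n, 2)))) = Mul(-1, Pow(n, -1), Add(a, Pow(a, 2), Pow(n, 2))))
Add(Function('A')(46, 184), 39033) = Add(Mul(Pow(184, -1), Add(Mul(-1, 46), Mul(-1, Pow(46, 2)), Mul(-1, Pow(184, 2)))), 39033) = Add(Mul(Rational(1, 184), Add(-46, Mul(-1, 2116), Mul(-1, 33856))), 39033) = Add(Mul(Rational(1, 184), Add(-46, -2116, -33856)), 39033) = Add(Mul(Rational(1, 184), -36018), 39033) = Add(Rational(-783, 4), 39033) = Rational(155349, 4)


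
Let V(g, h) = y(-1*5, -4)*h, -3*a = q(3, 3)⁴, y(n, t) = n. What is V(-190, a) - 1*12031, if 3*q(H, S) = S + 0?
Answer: -36088/3 ≈ -12029.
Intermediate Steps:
q(H, S) = S/3 (q(H, S) = (S + 0)/3 = S/3)
a = -⅓ (a = -1⁴/3 = -⅓*1⁴ = -⅓*1 = -⅓ ≈ -0.33333)
V(g, h) = -5*h (V(g, h) = (-1*5)*h = -5*h)
V(-190, a) - 1*12031 = -5*(-⅓) - 1*12031 = 5/3 - 12031 = -36088/3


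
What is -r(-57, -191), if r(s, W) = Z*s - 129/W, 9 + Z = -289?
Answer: -3244455/191 ≈ -16987.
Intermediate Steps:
Z = -298 (Z = -9 - 289 = -298)
r(s, W) = -298*s - 129/W
-r(-57, -191) = -(-298*(-57) - 129/(-191)) = -(16986 - 129*(-1/191)) = -(16986 + 129/191) = -1*3244455/191 = -3244455/191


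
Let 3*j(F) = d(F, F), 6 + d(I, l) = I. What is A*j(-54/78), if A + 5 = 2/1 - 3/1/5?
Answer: 522/65 ≈ 8.0308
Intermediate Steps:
d(I, l) = -6 + I
j(F) = -2 + F/3 (j(F) = (-6 + F)/3 = -2 + F/3)
A = -18/5 (A = -5 + (2/1 - 3/1/5) = -5 + (2*1 - 3*1*(1/5)) = -5 + (2 - 3*1/5) = -5 + (2 - 3/5) = -5 + 7/5 = -18/5 ≈ -3.6000)
A*j(-54/78) = -18*(-2 + (-54/78)/3)/5 = -18*(-2 + (-54*1/78)/3)/5 = -18*(-2 + (1/3)*(-9/13))/5 = -18*(-2 - 3/13)/5 = -18/5*(-29/13) = 522/65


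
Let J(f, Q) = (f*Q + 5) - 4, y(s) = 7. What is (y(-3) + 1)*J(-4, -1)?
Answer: 40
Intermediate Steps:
J(f, Q) = 1 + Q*f (J(f, Q) = (Q*f + 5) - 4 = (5 + Q*f) - 4 = 1 + Q*f)
(y(-3) + 1)*J(-4, -1) = (7 + 1)*(1 - 1*(-4)) = 8*(1 + 4) = 8*5 = 40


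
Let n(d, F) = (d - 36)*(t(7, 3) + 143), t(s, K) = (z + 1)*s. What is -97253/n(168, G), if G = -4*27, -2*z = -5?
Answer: -97253/22110 ≈ -4.3986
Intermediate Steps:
z = 5/2 (z = -½*(-5) = 5/2 ≈ 2.5000)
t(s, K) = 7*s/2 (t(s, K) = (5/2 + 1)*s = 7*s/2)
G = -108
n(d, F) = -6030 + 335*d/2 (n(d, F) = (d - 36)*((7/2)*7 + 143) = (-36 + d)*(49/2 + 143) = (-36 + d)*(335/2) = -6030 + 335*d/2)
-97253/n(168, G) = -97253/(-6030 + (335/2)*168) = -97253/(-6030 + 28140) = -97253/22110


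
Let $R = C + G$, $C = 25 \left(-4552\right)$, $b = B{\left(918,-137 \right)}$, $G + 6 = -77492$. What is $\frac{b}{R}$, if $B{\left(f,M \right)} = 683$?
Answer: $- \frac{683}{191298} \approx -0.0035703$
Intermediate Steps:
$G = -77498$ ($G = -6 - 77492 = -77498$)
$b = 683$
$C = -113800$
$R = -191298$ ($R = -113800 - 77498 = -191298$)
$\frac{b}{R} = \frac{683}{-191298} = 683 \left(- \frac{1}{191298}\right) = - \frac{683}{191298}$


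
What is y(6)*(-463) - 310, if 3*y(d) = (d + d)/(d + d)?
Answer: -1393/3 ≈ -464.33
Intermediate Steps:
y(d) = 1/3 (y(d) = ((d + d)/(d + d))/3 = ((2*d)/((2*d)))/3 = ((2*d)*(1/(2*d)))/3 = (1/3)*1 = 1/3)
y(6)*(-463) - 310 = (1/3)*(-463) - 310 = -463/3 - 310 = -1393/3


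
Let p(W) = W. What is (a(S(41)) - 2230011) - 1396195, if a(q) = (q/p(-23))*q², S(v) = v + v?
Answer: -83954106/23 ≈ -3.6502e+6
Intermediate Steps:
S(v) = 2*v
a(q) = -q³/23 (a(q) = (q/(-23))*q² = (q*(-1/23))*q² = (-q/23)*q² = -q³/23)
(a(S(41)) - 2230011) - 1396195 = (-(2*41)³/23 - 2230011) - 1396195 = (-1/23*82³ - 2230011) - 1396195 = (-1/23*551368 - 2230011) - 1396195 = (-551368/23 - 2230011) - 1396195 = -51841621/23 - 1396195 = -83954106/23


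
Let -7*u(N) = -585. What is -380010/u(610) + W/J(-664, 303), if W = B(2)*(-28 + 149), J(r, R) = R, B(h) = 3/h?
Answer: -35817557/7878 ≈ -4546.5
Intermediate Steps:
u(N) = 585/7 (u(N) = -1/7*(-585) = 585/7)
W = 363/2 (W = (3/2)*(-28 + 149) = (3*(1/2))*121 = (3/2)*121 = 363/2 ≈ 181.50)
-380010/u(610) + W/J(-664, 303) = -380010/585/7 + (363/2)/303 = -380010*7/585 + (363/2)*(1/303) = -177338/39 + 121/202 = -35817557/7878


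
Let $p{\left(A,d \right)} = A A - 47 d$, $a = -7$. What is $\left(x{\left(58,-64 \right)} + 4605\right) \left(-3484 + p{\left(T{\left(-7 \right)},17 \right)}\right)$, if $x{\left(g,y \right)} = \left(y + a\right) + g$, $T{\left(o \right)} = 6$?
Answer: $-19502224$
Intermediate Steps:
$x{\left(g,y \right)} = -7 + g + y$ ($x{\left(g,y \right)} = \left(y - 7\right) + g = \left(-7 + y\right) + g = -7 + g + y$)
$p{\left(A,d \right)} = A^{2} - 47 d$
$\left(x{\left(58,-64 \right)} + 4605\right) \left(-3484 + p{\left(T{\left(-7 \right)},17 \right)}\right) = \left(\left(-7 + 58 - 64\right) + 4605\right) \left(-3484 + \left(6^{2} - 799\right)\right) = \left(-13 + 4605\right) \left(-3484 + \left(36 - 799\right)\right) = 4592 \left(-3484 - 763\right) = 4592 \left(-4247\right) = -19502224$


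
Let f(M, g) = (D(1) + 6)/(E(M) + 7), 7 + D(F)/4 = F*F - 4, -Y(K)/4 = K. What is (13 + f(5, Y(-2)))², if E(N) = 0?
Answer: 3249/49 ≈ 66.306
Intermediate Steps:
Y(K) = -4*K
D(F) = -44 + 4*F² (D(F) = -28 + 4*(F*F - 4) = -28 + 4*(F² - 4) = -28 + 4*(-4 + F²) = -28 + (-16 + 4*F²) = -44 + 4*F²)
f(M, g) = -34/7 (f(M, g) = ((-44 + 4*1²) + 6)/(0 + 7) = ((-44 + 4*1) + 6)/7 = ((-44 + 4) + 6)*(⅐) = (-40 + 6)*(⅐) = -34*⅐ = -34/7)
(13 + f(5, Y(-2)))² = (13 - 34/7)² = (57/7)² = 3249/49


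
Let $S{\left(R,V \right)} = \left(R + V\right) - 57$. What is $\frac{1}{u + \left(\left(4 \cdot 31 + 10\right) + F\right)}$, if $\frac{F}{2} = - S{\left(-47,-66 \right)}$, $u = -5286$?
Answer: $- \frac{1}{4812} \approx -0.00020781$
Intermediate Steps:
$S{\left(R,V \right)} = -57 + R + V$
$F = 340$ ($F = 2 \left(- (-57 - 47 - 66)\right) = 2 \left(\left(-1\right) \left(-170\right)\right) = 2 \cdot 170 = 340$)
$\frac{1}{u + \left(\left(4 \cdot 31 + 10\right) + F\right)} = \frac{1}{-5286 + \left(\left(4 \cdot 31 + 10\right) + 340\right)} = \frac{1}{-5286 + \left(\left(124 + 10\right) + 340\right)} = \frac{1}{-5286 + \left(134 + 340\right)} = \frac{1}{-5286 + 474} = \frac{1}{-4812} = - \frac{1}{4812}$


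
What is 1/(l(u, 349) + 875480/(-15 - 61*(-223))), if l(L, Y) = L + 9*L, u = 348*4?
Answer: 79/1104770 ≈ 7.1508e-5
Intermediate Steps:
u = 1392
l(L, Y) = 10*L
1/(l(u, 349) + 875480/(-15 - 61*(-223))) = 1/(10*1392 + 875480/(-15 - 61*(-223))) = 1/(13920 + 875480/(-15 + 13603)) = 1/(13920 + 875480/13588) = 1/(13920 + 875480*(1/13588)) = 1/(13920 + 5090/79) = 1/(1104770/79) = 79/1104770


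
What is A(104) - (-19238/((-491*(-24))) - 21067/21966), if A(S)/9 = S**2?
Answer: 2099825557481/21570612 ≈ 97347.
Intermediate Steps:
A(S) = 9*S**2
A(104) - (-19238/((-491*(-24))) - 21067/21966) = 9*104**2 - (-19238/((-491*(-24))) - 21067/21966) = 9*10816 - (-19238/11784 - 21067*1/21966) = 97344 - (-19238*1/11784 - 21067/21966) = 97344 - (-9619/5892 - 21067/21966) = 97344 - 1*(-55902953/21570612) = 97344 + 55902953/21570612 = 2099825557481/21570612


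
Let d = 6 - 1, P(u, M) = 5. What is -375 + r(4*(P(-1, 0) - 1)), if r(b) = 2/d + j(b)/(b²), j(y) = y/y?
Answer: -479483/1280 ≈ -374.60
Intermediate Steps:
j(y) = 1
d = 5
r(b) = ⅖ + b⁻² (r(b) = 2/5 + 1/b² = 2*(⅕) + 1/b² = ⅖ + b⁻²)
-375 + r(4*(P(-1, 0) - 1)) = -375 + (⅖ + (4*(5 - 1))⁻²) = -375 + (⅖ + (4*4)⁻²) = -375 + (⅖ + 16⁻²) = -375 + (⅖ + 1/256) = -375 + 517/1280 = -479483/1280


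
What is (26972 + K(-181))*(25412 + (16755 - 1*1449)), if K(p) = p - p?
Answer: 1098245896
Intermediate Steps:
K(p) = 0
(26972 + K(-181))*(25412 + (16755 - 1*1449)) = (26972 + 0)*(25412 + (16755 - 1*1449)) = 26972*(25412 + (16755 - 1449)) = 26972*(25412 + 15306) = 26972*40718 = 1098245896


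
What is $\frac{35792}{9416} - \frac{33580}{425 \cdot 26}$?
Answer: $\frac{991404}{1300585} \approx 0.76228$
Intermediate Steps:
$\frac{35792}{9416} - \frac{33580}{425 \cdot 26} = 35792 \cdot \frac{1}{9416} - \frac{33580}{11050} = \frac{4474}{1177} - \frac{3358}{1105} = \frac{991404}{1300585}$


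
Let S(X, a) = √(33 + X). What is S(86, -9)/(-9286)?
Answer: -√119/9286 ≈ -0.0011747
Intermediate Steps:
S(86, -9)/(-9286) = √(33 + 86)/(-9286) = √119*(-1/9286) = -√119/9286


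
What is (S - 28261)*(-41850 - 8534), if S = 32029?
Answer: -189846912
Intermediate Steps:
(S - 28261)*(-41850 - 8534) = (32029 - 28261)*(-41850 - 8534) = 3768*(-50384) = -189846912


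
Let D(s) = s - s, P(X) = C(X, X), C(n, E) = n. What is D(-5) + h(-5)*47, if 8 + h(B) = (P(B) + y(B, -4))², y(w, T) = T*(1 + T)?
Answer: 1927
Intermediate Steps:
P(X) = X
D(s) = 0
h(B) = -8 + (12 + B)² (h(B) = -8 + (B - 4*(1 - 4))² = -8 + (B - 4*(-3))² = -8 + (B + 12)² = -8 + (12 + B)²)
D(-5) + h(-5)*47 = 0 + (-8 + (12 - 5)²)*47 = 0 + (-8 + 7²)*47 = 0 + (-8 + 49)*47 = 0 + 41*47 = 0 + 1927 = 1927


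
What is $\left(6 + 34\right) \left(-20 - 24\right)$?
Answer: $-1760$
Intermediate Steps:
$\left(6 + 34\right) \left(-20 - 24\right) = 40 \left(-20 - 24\right) = 40 \left(-44\right) = -1760$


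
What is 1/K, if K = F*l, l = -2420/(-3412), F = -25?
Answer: -853/15125 ≈ -0.056397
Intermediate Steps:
l = 605/853 (l = -2420*(-1/3412) = 605/853 ≈ 0.70926)
K = -15125/853 (K = -25*605/853 = -15125/853 ≈ -17.732)
1/K = 1/(-15125/853) = -853/15125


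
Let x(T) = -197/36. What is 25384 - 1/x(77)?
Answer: 5000684/197 ≈ 25384.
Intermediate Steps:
x(T) = -197/36 (x(T) = -197*1/36 = -197/36)
25384 - 1/x(77) = 25384 - 1/(-197/36) = 25384 - 1*(-36/197) = 25384 + 36/197 = 5000684/197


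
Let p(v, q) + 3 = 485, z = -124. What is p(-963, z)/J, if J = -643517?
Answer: -482/643517 ≈ -0.00074901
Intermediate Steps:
p(v, q) = 482 (p(v, q) = -3 + 485 = 482)
p(-963, z)/J = 482/(-643517) = 482*(-1/643517) = -482/643517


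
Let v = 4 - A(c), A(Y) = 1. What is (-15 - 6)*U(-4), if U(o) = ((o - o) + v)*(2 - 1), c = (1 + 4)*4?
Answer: -63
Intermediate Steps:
c = 20 (c = 5*4 = 20)
v = 3 (v = 4 - 1*1 = 4 - 1 = 3)
U(o) = 3 (U(o) = ((o - o) + 3)*(2 - 1) = (0 + 3)*1 = 3*1 = 3)
(-15 - 6)*U(-4) = (-15 - 6)*3 = -21*3 = -63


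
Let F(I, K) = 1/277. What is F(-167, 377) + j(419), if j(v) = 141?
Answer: 39058/277 ≈ 141.00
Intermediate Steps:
F(I, K) = 1/277
F(-167, 377) + j(419) = 1/277 + 141 = 39058/277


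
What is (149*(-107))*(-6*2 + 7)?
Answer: 79715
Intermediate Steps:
(149*(-107))*(-6*2 + 7) = -15943*(-12 + 7) = -15943*(-5) = 79715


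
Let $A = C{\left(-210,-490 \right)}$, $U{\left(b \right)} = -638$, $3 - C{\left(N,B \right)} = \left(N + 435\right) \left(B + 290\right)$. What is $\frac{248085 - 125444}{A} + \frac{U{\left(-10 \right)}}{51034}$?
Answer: $\frac{3115074440}{1148341551} \approx 2.7127$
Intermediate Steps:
$C{\left(N,B \right)} = 3 - \left(290 + B\right) \left(435 + N\right)$ ($C{\left(N,B \right)} = 3 - \left(N + 435\right) \left(B + 290\right) = 3 - \left(435 + N\right) \left(290 + B\right) = 3 - \left(290 + B\right) \left(435 + N\right)$)
$A = 45003$ ($A = -126147 - -213150 - -60900 - \left(-490\right) \left(-210\right) = -126147 + 213150 + 60900 - 102900 = 45003$)
$\frac{248085 - 125444}{A} + \frac{U{\left(-10 \right)}}{51034} = \frac{248085 - 125444}{45003} - \frac{638}{51034} = 122641 \cdot \frac{1}{45003} - \frac{319}{25517} = \frac{122641}{45003} - \frac{319}{25517} = \frac{3115074440}{1148341551}$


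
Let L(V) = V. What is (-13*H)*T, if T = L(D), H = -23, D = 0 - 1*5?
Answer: -1495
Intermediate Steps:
D = -5 (D = 0 - 5 = -5)
T = -5
(-13*H)*T = -13*(-23)*(-5) = 299*(-5) = -1495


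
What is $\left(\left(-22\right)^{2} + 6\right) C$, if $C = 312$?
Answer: $152880$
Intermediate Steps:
$\left(\left(-22\right)^{2} + 6\right) C = \left(\left(-22\right)^{2} + 6\right) 312 = \left(484 + 6\right) 312 = 490 \cdot 312 = 152880$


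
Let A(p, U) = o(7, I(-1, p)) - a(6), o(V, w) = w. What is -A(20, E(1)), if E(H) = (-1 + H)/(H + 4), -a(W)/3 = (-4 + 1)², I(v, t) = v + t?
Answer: -46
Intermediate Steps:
I(v, t) = t + v
a(W) = -27 (a(W) = -3*(-4 + 1)² = -3*(-3)² = -3*9 = -27)
E(H) = (-1 + H)/(4 + H)
A(p, U) = 26 + p (A(p, U) = (p - 1) - 1*(-27) = (-1 + p) + 27 = 26 + p)
-A(20, E(1)) = -(26 + 20) = -1*46 = -46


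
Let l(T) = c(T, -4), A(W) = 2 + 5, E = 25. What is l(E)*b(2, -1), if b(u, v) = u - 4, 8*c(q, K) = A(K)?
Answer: -7/4 ≈ -1.7500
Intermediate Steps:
A(W) = 7
c(q, K) = 7/8 (c(q, K) = (⅛)*7 = 7/8)
l(T) = 7/8
b(u, v) = -4 + u
l(E)*b(2, -1) = 7*(-4 + 2)/8 = (7/8)*(-2) = -7/4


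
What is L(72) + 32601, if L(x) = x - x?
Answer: 32601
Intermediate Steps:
L(x) = 0
L(72) + 32601 = 0 + 32601 = 32601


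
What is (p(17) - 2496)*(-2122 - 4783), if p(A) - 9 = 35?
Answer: 16931060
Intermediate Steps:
p(A) = 44 (p(A) = 9 + 35 = 44)
(p(17) - 2496)*(-2122 - 4783) = (44 - 2496)*(-2122 - 4783) = -2452*(-6905) = 16931060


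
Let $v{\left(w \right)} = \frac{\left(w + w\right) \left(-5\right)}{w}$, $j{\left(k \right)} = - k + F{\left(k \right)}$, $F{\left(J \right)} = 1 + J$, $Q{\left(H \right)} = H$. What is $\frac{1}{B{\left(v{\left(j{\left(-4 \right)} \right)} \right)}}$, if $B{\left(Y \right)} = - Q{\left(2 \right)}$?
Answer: $- \frac{1}{2} \approx -0.5$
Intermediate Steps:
$j{\left(k \right)} = 1$ ($j{\left(k \right)} = - k + \left(1 + k\right) = 1$)
$v{\left(w \right)} = -10$ ($v{\left(w \right)} = \frac{2 w \left(-5\right)}{w} = \frac{\left(-10\right) w}{w} = -10$)
$B{\left(Y \right)} = -2$ ($B{\left(Y \right)} = \left(-1\right) 2 = -2$)
$\frac{1}{B{\left(v{\left(j{\left(-4 \right)} \right)} \right)}} = \frac{1}{-2} = - \frac{1}{2}$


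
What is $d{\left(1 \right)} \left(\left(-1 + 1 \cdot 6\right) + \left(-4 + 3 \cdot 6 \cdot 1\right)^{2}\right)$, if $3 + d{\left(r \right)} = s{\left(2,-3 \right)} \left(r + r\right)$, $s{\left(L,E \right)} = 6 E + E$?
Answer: $-9045$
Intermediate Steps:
$s{\left(L,E \right)} = 7 E$
$d{\left(r \right)} = -3 - 42 r$ ($d{\left(r \right)} = -3 + 7 \left(-3\right) \left(r + r\right) = -3 - 21 \cdot 2 r = -3 - 42 r$)
$d{\left(1 \right)} \left(\left(-1 + 1 \cdot 6\right) + \left(-4 + 3 \cdot 6 \cdot 1\right)^{2}\right) = \left(-3 - 42\right) \left(\left(-1 + 1 \cdot 6\right) + \left(-4 + 3 \cdot 6 \cdot 1\right)^{2}\right) = \left(-3 - 42\right) \left(\left(-1 + 6\right) + \left(-4 + 18 \cdot 1\right)^{2}\right) = - 45 \left(5 + \left(-4 + 18\right)^{2}\right) = - 45 \left(5 + 14^{2}\right) = - 45 \left(5 + 196\right) = \left(-45\right) 201 = -9045$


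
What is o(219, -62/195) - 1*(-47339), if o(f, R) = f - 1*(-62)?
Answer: 47620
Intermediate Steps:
o(f, R) = 62 + f (o(f, R) = f + 62 = 62 + f)
o(219, -62/195) - 1*(-47339) = (62 + 219) - 1*(-47339) = 281 + 47339 = 47620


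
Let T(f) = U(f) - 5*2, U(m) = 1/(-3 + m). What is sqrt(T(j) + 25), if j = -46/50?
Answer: 17*sqrt(10)/14 ≈ 3.8399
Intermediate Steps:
j = -23/25 (j = -46*1/50 = -23/25 ≈ -0.92000)
T(f) = -10 + 1/(-3 + f) (T(f) = 1/(-3 + f) - 5*2 = 1/(-3 + f) - 10 = -10 + 1/(-3 + f))
sqrt(T(j) + 25) = sqrt((31 - 10*(-23/25))/(-3 - 23/25) + 25) = sqrt((31 + 46/5)/(-98/25) + 25) = sqrt(-25/98*201/5 + 25) = sqrt(-1005/98 + 25) = sqrt(1445/98) = 17*sqrt(10)/14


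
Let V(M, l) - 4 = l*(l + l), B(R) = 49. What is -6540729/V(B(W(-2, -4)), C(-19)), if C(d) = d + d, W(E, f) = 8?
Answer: -2180243/964 ≈ -2261.7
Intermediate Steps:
C(d) = 2*d
V(M, l) = 4 + 2*l² (V(M, l) = 4 + l*(l + l) = 4 + l*(2*l) = 4 + 2*l²)
-6540729/V(B(W(-2, -4)), C(-19)) = -6540729/(4 + 2*(2*(-19))²) = -6540729/(4 + 2*(-38)²) = -6540729/(4 + 2*1444) = -6540729/(4 + 2888) = -6540729/2892 = -6540729*1/2892 = -2180243/964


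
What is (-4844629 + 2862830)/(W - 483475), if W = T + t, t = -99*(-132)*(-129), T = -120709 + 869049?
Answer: 1981799/1420907 ≈ 1.3947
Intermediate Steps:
T = 748340
t = -1685772 (t = 13068*(-129) = -1685772)
W = -937432 (W = 748340 - 1685772 = -937432)
(-4844629 + 2862830)/(W - 483475) = (-4844629 + 2862830)/(-937432 - 483475) = -1981799/(-1420907) = -1981799*(-1/1420907) = 1981799/1420907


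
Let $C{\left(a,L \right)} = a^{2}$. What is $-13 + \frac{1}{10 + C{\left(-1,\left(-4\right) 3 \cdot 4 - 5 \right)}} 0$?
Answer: $-13$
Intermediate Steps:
$-13 + \frac{1}{10 + C{\left(-1,\left(-4\right) 3 \cdot 4 - 5 \right)}} 0 = -13 + \frac{1}{10 + \left(-1\right)^{2}} \cdot 0 = -13 + \frac{1}{10 + 1} \cdot 0 = -13 + \frac{1}{11} \cdot 0 = -13 + 0 = -13$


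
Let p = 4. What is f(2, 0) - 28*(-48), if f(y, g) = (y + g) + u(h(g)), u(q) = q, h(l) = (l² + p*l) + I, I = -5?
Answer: 1341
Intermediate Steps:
h(l) = -5 + l² + 4*l (h(l) = (l² + 4*l) - 5 = -5 + l² + 4*l)
f(y, g) = -5 + y + g² + 5*g (f(y, g) = (y + g) + (-5 + g² + 4*g) = (g + y) + (-5 + g² + 4*g) = -5 + y + g² + 5*g)
f(2, 0) - 28*(-48) = (-5 + 2 + 0² + 5*0) - 28*(-48) = (-5 + 2 + 0 + 0) + 1344 = -3 + 1344 = 1341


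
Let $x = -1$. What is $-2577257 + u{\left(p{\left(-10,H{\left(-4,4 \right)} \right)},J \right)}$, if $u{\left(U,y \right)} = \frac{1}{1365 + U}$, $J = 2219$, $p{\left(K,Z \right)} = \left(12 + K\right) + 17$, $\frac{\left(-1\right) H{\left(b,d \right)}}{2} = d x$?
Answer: $- \frac{3566923687}{1384} \approx -2.5773 \cdot 10^{6}$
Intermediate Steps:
$H{\left(b,d \right)} = 2 d$ ($H{\left(b,d \right)} = - 2 d \left(-1\right) = - 2 \left(- d\right) = 2 d$)
$p{\left(K,Z \right)} = 29 + K$
$-2577257 + u{\left(p{\left(-10,H{\left(-4,4 \right)} \right)},J \right)} = -2577257 + \frac{1}{1365 + \left(29 - 10\right)} = -2577257 + \frac{1}{1365 + 19} = -2577257 + \frac{1}{1384} = - \frac{3566923687}{1384}$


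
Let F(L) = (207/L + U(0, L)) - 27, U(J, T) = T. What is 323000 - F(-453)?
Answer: 48845549/151 ≈ 3.2348e+5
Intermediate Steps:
F(L) = -27 + L + 207/L (F(L) = (207/L + L) - 27 = (L + 207/L) - 27 = -27 + L + 207/L)
323000 - F(-453) = 323000 - (-27 - 453 + 207/(-453)) = 323000 - (-27 - 453 + 207*(-1/453)) = 323000 - (-27 - 453 - 69/151) = 323000 - 1*(-72549/151) = 323000 + 72549/151 = 48845549/151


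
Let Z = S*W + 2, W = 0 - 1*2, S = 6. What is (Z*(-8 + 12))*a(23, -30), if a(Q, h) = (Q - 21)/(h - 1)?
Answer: 80/31 ≈ 2.5806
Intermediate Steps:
W = -2 (W = 0 - 2 = -2)
a(Q, h) = (-21 + Q)/(-1 + h)
Z = -10 (Z = 6*(-2) + 2 = -12 + 2 = -10)
(Z*(-8 + 12))*a(23, -30) = (-10*(-8 + 12))*((-21 + 23)/(-1 - 30)) = (-10*4)*(2/(-31)) = -(-40)*2/31 = -40*(-2/31) = 80/31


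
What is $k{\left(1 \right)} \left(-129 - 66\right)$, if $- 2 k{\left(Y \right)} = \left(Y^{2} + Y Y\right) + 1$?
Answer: $\frac{585}{2} \approx 292.5$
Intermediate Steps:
$k{\left(Y \right)} = - \frac{1}{2} - Y^{2}$ ($k{\left(Y \right)} = - \frac{\left(Y^{2} + Y Y\right) + 1}{2} = - \frac{\left(Y^{2} + Y^{2}\right) + 1}{2} = - \frac{2 Y^{2} + 1}{2} = - \frac{1 + 2 Y^{2}}{2} = - \frac{1}{2} - Y^{2}$)
$k{\left(1 \right)} \left(-129 - 66\right) = \left(- \frac{1}{2} - 1^{2}\right) \left(-129 - 66\right) = \left(- \frac{1}{2} - 1\right) \left(-195\right) = \left(- \frac{3}{2}\right) \left(-195\right) = \frac{585}{2}$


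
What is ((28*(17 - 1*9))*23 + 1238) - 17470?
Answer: -11080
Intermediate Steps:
((28*(17 - 1*9))*23 + 1238) - 17470 = ((28*(17 - 9))*23 + 1238) - 17470 = ((28*8)*23 + 1238) - 17470 = (224*23 + 1238) - 17470 = (5152 + 1238) - 17470 = 6390 - 17470 = -11080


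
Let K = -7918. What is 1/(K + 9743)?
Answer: 1/1825 ≈ 0.00054795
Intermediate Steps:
1/(K + 9743) = 1/(-7918 + 9743) = 1/1825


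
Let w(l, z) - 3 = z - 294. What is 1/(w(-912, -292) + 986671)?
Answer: 1/986088 ≈ 1.0141e-6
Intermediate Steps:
w(l, z) = -291 + z (w(l, z) = 3 + (z - 294) = 3 + (-294 + z) = -291 + z)
1/(w(-912, -292) + 986671) = 1/((-291 - 292) + 986671) = 1/(-583 + 986671) = 1/986088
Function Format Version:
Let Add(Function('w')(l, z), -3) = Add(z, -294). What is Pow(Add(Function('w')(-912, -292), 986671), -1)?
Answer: Rational(1, 986088) ≈ 1.0141e-6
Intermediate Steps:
Function('w')(l, z) = Add(-291, z) (Function('w')(l, z) = Add(3, Add(z, -294)) = Add(3, Add(-294, z)) = Add(-291, z))
Pow(Add(Function('w')(-912, -292), 986671), -1) = Pow(Add(Add(-291, -292), 986671), -1) = Pow(Add(-583, 986671), -1) = Pow(986088, -1) = Rational(1, 986088)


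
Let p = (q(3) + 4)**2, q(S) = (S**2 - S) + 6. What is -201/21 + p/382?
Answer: -11901/1337 ≈ -8.9013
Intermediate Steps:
q(S) = 6 + S**2 - S
p = 256 (p = ((6 + 3**2 - 1*3) + 4)**2 = ((6 + 9 - 3) + 4)**2 = (12 + 4)**2 = 16**2 = 256)
-201/21 + p/382 = -201/21 + 256/382 = -201*1/21 + 256*(1/382) = -67/7 + 128/191 = -11901/1337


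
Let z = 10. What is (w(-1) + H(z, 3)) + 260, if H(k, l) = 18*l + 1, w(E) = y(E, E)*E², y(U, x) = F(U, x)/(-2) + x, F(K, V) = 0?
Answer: 314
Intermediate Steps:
y(U, x) = x (y(U, x) = 0/(-2) + x = 0*(-½) + x = 0 + x = x)
w(E) = E³ (w(E) = E*E² = E³)
H(k, l) = 1 + 18*l
(w(-1) + H(z, 3)) + 260 = ((-1)³ + (1 + 18*3)) + 260 = (-1 + (1 + 54)) + 260 = (-1 + 55) + 260 = 54 + 260 = 314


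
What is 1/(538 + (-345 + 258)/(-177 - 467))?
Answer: 644/346559 ≈ 0.0018583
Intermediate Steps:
1/(538 + (-345 + 258)/(-177 - 467)) = 1/(538 - 87/(-644)) = 1/(538 - 87*(-1/644)) = 1/(538 + 87/644) = 1/(346559/644) = 644/346559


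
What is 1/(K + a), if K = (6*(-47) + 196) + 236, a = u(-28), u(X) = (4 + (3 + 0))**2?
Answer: 1/199 ≈ 0.0050251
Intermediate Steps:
u(X) = 49 (u(X) = (4 + 3)**2 = 7**2 = 49)
a = 49
K = 150 (K = (-282 + 196) + 236 = -86 + 236 = 150)
1/(K + a) = 1/(150 + 49) = 1/199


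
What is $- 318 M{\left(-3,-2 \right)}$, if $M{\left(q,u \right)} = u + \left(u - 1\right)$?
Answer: $1590$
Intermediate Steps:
$M{\left(q,u \right)} = -1 + 2 u$ ($M{\left(q,u \right)} = u + \left(-1 + u\right) = -1 + 2 u$)
$- 318 M{\left(-3,-2 \right)} = - 318 \left(-1 + 2 \left(-2\right)\right) = - 318 \left(-1 - 4\right) = \left(-318\right) \left(-5\right) = 1590$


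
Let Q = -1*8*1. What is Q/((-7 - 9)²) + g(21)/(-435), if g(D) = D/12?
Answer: -491/13920 ≈ -0.035273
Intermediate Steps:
g(D) = D/12 (g(D) = D*(1/12) = D/12)
Q = -8 (Q = -8*1 = -8)
Q/((-7 - 9)²) + g(21)/(-435) = -8/(-7 - 9)² + ((1/12)*21)/(-435) = -8/((-16)²) + (7/4)*(-1/435) = -8/256 - 7/1740 = -8*1/256 - 7/1740 = -1/32 - 7/1740 = -491/13920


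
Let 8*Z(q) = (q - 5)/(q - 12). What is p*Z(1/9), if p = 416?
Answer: 2288/107 ≈ 21.383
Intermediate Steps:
Z(q) = (-5 + q)/(8*(-12 + q)) (Z(q) = ((q - 5)/(q - 12))/8 = ((-5 + q)/(-12 + q))/8 = (-5 + q)/(8*(-12 + q)))
p*Z(1/9) = 416*((-5 + 1/9)/(8*(-12 + 1/9))) = 416*((-5 + ⅑)/(8*(-12 + ⅑))) = 416*((⅛)*(-44/9)/(-107/9)) = 416*((⅛)*(-9/107)*(-44/9)) = 416*(11/214) = 2288/107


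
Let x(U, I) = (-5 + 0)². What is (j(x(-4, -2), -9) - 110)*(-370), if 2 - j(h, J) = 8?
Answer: 42920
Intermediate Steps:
x(U, I) = 25 (x(U, I) = (-5)² = 25)
j(h, J) = -6 (j(h, J) = 2 - 1*8 = 2 - 8 = -6)
(j(x(-4, -2), -9) - 110)*(-370) = (-6 - 110)*(-370) = -116*(-370) = 42920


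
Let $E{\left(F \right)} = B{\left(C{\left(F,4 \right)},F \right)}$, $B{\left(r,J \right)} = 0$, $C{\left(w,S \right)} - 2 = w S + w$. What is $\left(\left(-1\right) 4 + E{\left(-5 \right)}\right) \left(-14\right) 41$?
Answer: $2296$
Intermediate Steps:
$C{\left(w,S \right)} = 2 + w + S w$ ($C{\left(w,S \right)} = 2 + \left(w S + w\right) = 2 + \left(S w + w\right) = 2 + \left(w + S w\right) = 2 + w + S w$)
$E{\left(F \right)} = 0$
$\left(\left(-1\right) 4 + E{\left(-5 \right)}\right) \left(-14\right) 41 = \left(\left(-1\right) 4 + 0\right) \left(-14\right) 41 = \left(-4 + 0\right) \left(-14\right) 41 = \left(-4\right) \left(-14\right) 41 = 56 \cdot 41 = 2296$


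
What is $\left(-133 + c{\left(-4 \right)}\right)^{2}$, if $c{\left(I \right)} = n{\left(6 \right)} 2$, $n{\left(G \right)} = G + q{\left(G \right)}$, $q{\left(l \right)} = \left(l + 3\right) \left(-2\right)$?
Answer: $24649$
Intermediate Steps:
$q{\left(l \right)} = -6 - 2 l$ ($q{\left(l \right)} = \left(3 + l\right) \left(-2\right) = -6 - 2 l$)
$n{\left(G \right)} = -6 - G$ ($n{\left(G \right)} = G - \left(6 + 2 G\right) = -6 - G$)
$c{\left(I \right)} = -24$ ($c{\left(I \right)} = \left(-6 - 6\right) 2 = \left(-12\right) 2 = -24$)
$\left(-133 + c{\left(-4 \right)}\right)^{2} = \left(-133 - 24\right)^{2} = \left(-157\right)^{2} = 24649$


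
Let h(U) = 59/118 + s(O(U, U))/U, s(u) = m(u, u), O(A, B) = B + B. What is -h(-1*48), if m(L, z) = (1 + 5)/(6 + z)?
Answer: -361/720 ≈ -0.50139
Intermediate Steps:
O(A, B) = 2*B
m(L, z) = 6/(6 + z)
s(u) = 6/(6 + u)
h(U) = 1/2 + 6/(U*(6 + 2*U)) (h(U) = 59/118 + (6/(6 + 2*U))/U = 59*(1/118) + 6/(U*(6 + 2*U)) = 1/2 + 6/(U*(6 + 2*U)))
-h(-1*48) = -(6 + (-1*48)*(3 - 1*48))/(2*((-1*48))*(3 - 1*48)) = -(6 - 48*(3 - 48))/(2*(-48)*(3 - 48)) = -(-1)*(6 - 48*(-45))/(2*48*(-45)) = -(-1)*(-1)*(6 + 2160)/(2*48*45) = -(-1)*(-1)*2166/(2*48*45) = -1*361/720 = -361/720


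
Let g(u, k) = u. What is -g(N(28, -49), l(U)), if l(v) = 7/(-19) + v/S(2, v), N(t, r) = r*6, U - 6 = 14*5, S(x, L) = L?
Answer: 294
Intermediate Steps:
U = 76 (U = 6 + 14*5 = 6 + 70 = 76)
N(t, r) = 6*r
l(v) = 12/19 (l(v) = 7/(-19) + v/v = 7*(-1/19) + 1 = -7/19 + 1 = 12/19)
-g(N(28, -49), l(U)) = -6*(-49) = -1*(-294) = 294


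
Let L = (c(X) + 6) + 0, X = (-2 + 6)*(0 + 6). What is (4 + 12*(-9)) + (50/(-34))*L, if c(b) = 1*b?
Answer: -2518/17 ≈ -148.12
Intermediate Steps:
X = 24 (X = 4*6 = 24)
c(b) = b
L = 30 (L = (24 + 6) + 0 = 30 + 0 = 30)
(4 + 12*(-9)) + (50/(-34))*L = (4 + 12*(-9)) + (50/(-34))*30 = (4 - 108) + (50*(-1/34))*30 = -104 - 25/17*30 = -104 - 750/17 = -2518/17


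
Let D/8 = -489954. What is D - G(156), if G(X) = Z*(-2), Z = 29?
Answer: -3919574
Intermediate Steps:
G(X) = -58 (G(X) = 29*(-2) = -58)
D = -3919632 (D = 8*(-489954) = -3919632)
D - G(156) = -3919632 - 1*(-58) = -3919632 + 58 = -3919574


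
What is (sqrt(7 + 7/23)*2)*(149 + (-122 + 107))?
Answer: 536*sqrt(966)/23 ≈ 724.31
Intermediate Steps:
(sqrt(7 + 7/23)*2)*(149 + (-122 + 107)) = (sqrt(7 + 7*(1/23))*2)*(149 - 15) = (sqrt(7 + 7/23)*2)*134 = (sqrt(168/23)*2)*134 = ((2*sqrt(966)/23)*2)*134 = (4*sqrt(966)/23)*134 = 536*sqrt(966)/23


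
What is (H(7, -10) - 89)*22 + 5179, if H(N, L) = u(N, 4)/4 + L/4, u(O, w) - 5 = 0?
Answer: 6387/2 ≈ 3193.5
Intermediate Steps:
u(O, w) = 5 (u(O, w) = 5 + 0 = 5)
H(N, L) = 5/4 + L/4
(H(7, -10) - 89)*22 + 5179 = ((5/4 + (¼)*(-10)) - 89)*22 + 5179 = ((5/4 - 5/2) - 89)*22 + 5179 = (-5/4 - 89)*22 + 5179 = -361/4*22 + 5179 = -3971/2 + 5179 = 6387/2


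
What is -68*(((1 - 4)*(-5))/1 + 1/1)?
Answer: -1088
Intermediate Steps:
-68*(((1 - 4)*(-5))/1 + 1/1) = -68*(-3*(-5)*1 + 1*1) = -68*(15*1 + 1) = -68*(15 + 1) = -68*16 = -1088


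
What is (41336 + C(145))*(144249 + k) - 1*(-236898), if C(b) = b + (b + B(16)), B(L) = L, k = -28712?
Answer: 4811428652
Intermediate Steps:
C(b) = 16 + 2*b (C(b) = b + (b + 16) = b + (16 + b) = 16 + 2*b)
(41336 + C(145))*(144249 + k) - 1*(-236898) = (41336 + (16 + 2*145))*(144249 - 28712) - 1*(-236898) = (41336 + (16 + 290))*115537 + 236898 = (41336 + 306)*115537 + 236898 = 41642*115537 + 236898 = 4811191754 + 236898 = 4811428652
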